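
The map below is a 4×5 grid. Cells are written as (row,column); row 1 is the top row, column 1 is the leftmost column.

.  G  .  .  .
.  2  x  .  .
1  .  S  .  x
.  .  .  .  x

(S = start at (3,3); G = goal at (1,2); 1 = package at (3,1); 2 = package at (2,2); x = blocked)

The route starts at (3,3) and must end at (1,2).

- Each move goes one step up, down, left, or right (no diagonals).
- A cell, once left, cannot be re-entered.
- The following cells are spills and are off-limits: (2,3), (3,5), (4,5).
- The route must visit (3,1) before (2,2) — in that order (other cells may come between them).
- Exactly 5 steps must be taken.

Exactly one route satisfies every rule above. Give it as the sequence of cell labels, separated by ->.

The waypoints must appear in the order (3,1), (2,2), with no cell reused.
Route from (3,3): left 2 to (3,1), up 1 to (2,1), right 1 to (2,2), up 1 to (1,2) — 5 moves in all.
Check: order respected (1 at step 2, 2 at step 4); 5 moves as required.

(3,3) -> (3,2) -> (3,1) -> (2,1) -> (2,2) -> (1,2)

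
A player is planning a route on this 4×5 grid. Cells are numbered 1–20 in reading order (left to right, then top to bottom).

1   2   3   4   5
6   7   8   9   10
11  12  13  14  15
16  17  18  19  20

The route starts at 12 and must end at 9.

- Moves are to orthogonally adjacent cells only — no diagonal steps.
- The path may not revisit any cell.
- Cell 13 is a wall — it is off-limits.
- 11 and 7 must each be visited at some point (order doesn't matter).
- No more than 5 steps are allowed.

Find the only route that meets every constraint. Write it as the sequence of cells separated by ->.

The budget equals the shortest possible length, so every move has to be on a shortest route through the required cells.
Route from 12: left to 11, up to 6, 3× right (reaching 9) — 5 moves in all.
Check: all required cells visited; 5 ≤ 5 moves.

12 -> 11 -> 6 -> 7 -> 8 -> 9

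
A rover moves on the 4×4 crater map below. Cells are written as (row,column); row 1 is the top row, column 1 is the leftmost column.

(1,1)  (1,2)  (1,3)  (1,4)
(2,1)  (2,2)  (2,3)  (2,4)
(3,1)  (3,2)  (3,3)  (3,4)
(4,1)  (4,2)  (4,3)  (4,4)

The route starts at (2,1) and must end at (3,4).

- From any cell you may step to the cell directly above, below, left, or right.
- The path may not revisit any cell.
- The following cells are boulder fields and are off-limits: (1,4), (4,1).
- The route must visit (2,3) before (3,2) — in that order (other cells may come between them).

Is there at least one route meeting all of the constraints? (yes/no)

One route that works: (2,1) → (1,1) → (1,2) → (1,3) → (2,3) → (2,2) → (3,2) → (3,3) → (3,4).

yes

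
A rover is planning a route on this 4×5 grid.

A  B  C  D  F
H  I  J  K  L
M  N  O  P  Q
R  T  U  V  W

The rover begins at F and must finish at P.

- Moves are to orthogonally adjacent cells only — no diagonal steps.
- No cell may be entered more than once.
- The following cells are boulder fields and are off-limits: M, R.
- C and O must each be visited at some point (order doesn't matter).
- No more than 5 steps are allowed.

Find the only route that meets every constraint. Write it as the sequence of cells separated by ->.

F -> D -> C -> J -> O -> P

The 5-move cap with required stops at C, O leaves no slack for detours.
Route from F: left 2 to C, down 2 to O, right 1 to P — 5 moves in all.
Check: all required cells visited; 5 ≤ 5 moves.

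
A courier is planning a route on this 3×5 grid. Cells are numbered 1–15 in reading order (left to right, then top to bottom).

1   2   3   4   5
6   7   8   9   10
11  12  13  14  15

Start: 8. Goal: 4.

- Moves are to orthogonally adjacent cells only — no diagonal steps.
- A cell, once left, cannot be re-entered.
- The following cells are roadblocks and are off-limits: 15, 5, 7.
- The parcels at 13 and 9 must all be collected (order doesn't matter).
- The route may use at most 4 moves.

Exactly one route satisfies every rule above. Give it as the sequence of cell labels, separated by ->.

8 -> 13 -> 14 -> 9 -> 4

The 4-move cap with required stops at 13, 9 leaves no slack for detours.
Route from 8: down to 13, right to 14, 2× up (reaching 4) — 4 moves in all.
Check: all required cells visited; 4 ≤ 4 moves.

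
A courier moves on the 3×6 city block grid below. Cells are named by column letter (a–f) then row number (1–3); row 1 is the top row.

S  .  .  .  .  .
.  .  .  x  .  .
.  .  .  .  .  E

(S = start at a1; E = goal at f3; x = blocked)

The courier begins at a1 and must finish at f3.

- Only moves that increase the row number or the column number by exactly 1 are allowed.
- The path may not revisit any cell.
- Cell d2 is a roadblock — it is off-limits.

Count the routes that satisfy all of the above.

A right/down-only route from a1 to f3 makes exactly 2 down-moves and 5 right-moves in some order.
With no other constraints that would be C(7,2) = 21 routes.
Subtract routes through each blocked cell (inclusion–exclusion for overlaps): − through d2: 12 → 9.
That gives 9 routes.

9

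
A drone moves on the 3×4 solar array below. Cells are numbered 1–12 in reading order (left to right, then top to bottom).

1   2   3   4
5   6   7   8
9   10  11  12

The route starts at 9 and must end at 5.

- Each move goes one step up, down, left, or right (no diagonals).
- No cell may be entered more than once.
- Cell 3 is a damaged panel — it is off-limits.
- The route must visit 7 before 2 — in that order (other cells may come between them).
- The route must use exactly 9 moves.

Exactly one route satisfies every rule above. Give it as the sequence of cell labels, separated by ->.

The waypoints must appear in the order 7, 2, with no cell reused.
Route from 9: 3× right (reaching 12), up to 8, 2× left (reaching 6), up to 2, left to 1, down to 5 — 9 moves in all.
Check: order respected (7 at step 5, 2 at step 7); 9 moves as required.

9 -> 10 -> 11 -> 12 -> 8 -> 7 -> 6 -> 2 -> 1 -> 5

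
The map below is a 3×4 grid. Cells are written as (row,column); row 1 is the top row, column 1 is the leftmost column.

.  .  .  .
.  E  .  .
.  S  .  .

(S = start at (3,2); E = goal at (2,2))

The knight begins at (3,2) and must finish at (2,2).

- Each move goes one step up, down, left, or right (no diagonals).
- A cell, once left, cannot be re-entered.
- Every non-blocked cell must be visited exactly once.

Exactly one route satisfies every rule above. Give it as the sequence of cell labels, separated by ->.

Need to visit all 12 open cells exactly once, starting at (3,2) and ending at (2,2).
Route from (3,2): left 1 to (3,1), up 2 to (1,1), right 3 to (1,4), down 2 to (3,4), left 1 to (3,3), up 1 to (2,3), left 1 to (2,2) — 11 moves in all.
Check: all 12 open cells covered.

(3,2) -> (3,1) -> (2,1) -> (1,1) -> (1,2) -> (1,3) -> (1,4) -> (2,4) -> (3,4) -> (3,3) -> (2,3) -> (2,2)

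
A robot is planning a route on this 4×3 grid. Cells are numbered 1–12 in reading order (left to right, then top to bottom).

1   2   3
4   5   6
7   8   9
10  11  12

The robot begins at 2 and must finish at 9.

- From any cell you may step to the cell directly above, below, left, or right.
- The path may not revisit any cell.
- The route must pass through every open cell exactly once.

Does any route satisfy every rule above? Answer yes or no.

no

Exhausting the options from 2, every branch either would have to re-enter a cell already used or reaches the goal with a constraint still unmet.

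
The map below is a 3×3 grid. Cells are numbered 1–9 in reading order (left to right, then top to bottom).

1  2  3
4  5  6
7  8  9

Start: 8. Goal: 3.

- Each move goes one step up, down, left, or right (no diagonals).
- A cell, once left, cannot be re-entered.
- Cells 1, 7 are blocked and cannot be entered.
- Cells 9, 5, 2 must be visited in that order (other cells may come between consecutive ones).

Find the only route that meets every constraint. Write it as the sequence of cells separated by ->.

8 -> 9 -> 6 -> 5 -> 2 -> 3

The waypoints must appear in the order 9, 5, 2, with no cell reused.
Route from 8: right to 9, up to 6, left to 5, up to 2, right to 3 — 5 moves in all.
Check: order respected (9 at step 1, 5 at step 3, 2 at step 4).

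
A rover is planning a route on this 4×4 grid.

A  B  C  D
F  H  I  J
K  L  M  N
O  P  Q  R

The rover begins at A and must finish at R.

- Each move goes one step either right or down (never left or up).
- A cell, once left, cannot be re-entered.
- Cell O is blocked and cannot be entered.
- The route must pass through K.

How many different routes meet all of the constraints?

3

A right/down-only route from A to R makes exactly 3 down-moves and 3 right-moves in some order.
With no other constraints that would be C(6,3) = 20 routes.
Split at K and multiply the segment counts (each segment already excludes blocked cells): A→K: 1; K→R: 3; product = 3.
That gives 3 routes.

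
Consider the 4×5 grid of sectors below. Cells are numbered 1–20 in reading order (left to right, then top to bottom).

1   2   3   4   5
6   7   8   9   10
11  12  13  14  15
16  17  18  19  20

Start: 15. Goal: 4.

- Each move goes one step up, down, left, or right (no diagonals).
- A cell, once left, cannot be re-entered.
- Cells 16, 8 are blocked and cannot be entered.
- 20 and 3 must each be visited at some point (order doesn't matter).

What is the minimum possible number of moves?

Any route passes through 20 and 3 in some order between 15 and 4. Summing Manhattan distances along each leg and taking the cheapest ordering (15 → 20 → 3 → 4) gives a lower bound of 1 + 5 + 1 = 7 moves.
The shortest route satisfying every rule uses 9 moves: 15 → 20 → 19 → 14 → 13 → 12 → 7 → 2 → 3 → 4.
The bound of 7 isn't tight here; checking systematically, no route of length 7 through 8 satisfies every constraint, so 9 is the minimum.

9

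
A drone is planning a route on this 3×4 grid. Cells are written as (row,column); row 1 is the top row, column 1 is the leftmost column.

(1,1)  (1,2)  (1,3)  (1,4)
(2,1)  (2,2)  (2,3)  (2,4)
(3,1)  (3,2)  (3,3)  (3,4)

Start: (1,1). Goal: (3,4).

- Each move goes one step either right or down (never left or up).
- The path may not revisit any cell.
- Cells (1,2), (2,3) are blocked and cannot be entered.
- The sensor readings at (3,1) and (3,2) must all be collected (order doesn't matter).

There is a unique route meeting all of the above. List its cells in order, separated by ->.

Moves only go right or down, so the column and row indices never decrease.
Route from (1,1): down 2 to (3,1), right 3 to (3,4) — 5 moves in all.
Check: all required cells visited.

(1,1) -> (2,1) -> (3,1) -> (3,2) -> (3,3) -> (3,4)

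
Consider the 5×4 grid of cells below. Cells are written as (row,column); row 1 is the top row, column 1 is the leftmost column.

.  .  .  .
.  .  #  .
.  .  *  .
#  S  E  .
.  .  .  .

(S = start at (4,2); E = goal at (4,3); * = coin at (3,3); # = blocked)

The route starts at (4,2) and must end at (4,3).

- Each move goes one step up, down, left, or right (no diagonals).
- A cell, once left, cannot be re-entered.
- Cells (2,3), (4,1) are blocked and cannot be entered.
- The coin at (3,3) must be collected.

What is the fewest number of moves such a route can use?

3

Any route passes through (3,3) somewhere between (4,2) and (4,3). Summing Manhattan distances along the two legs ((4,2) → (3,3) → (4,3)) gives a lower bound of 2 + 1 = 3 moves.
A route of 3 moves achieves this: (4,2) → (3,2) → (3,3) → (4,3).
Since 3 matches the lower bound, it is optimal.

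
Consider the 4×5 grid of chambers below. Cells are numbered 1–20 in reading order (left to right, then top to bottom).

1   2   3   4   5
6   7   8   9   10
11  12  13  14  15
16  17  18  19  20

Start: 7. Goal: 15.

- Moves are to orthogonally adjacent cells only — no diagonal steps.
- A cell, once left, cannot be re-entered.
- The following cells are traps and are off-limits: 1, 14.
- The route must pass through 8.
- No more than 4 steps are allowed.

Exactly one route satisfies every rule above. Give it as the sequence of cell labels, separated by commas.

7, 8, 9, 10, 15

Any route must reach 8 and still end at 15 within 4 moves, so the order of the required stops is forced.
Route from 7: 3× right (reaching 10), down to 15 — 4 moves in all.
Check: all required cells visited; 4 ≤ 4 moves.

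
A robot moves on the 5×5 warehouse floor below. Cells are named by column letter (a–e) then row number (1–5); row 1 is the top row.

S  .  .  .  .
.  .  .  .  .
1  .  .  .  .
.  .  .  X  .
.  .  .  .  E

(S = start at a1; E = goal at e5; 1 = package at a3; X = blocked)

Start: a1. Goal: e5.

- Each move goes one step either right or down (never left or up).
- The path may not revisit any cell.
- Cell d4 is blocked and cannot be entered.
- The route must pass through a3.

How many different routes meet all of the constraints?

7

A right/down-only route from a1 to e5 makes exactly 4 down-moves and 4 right-moves in some order.
With no other constraints that would be C(8,4) = 70 routes.
Split at a3 and multiply the segment counts (each segment already excludes blocked cells): a1→a3: 1; a3→e5: 7; product = 7.
That gives 7 routes.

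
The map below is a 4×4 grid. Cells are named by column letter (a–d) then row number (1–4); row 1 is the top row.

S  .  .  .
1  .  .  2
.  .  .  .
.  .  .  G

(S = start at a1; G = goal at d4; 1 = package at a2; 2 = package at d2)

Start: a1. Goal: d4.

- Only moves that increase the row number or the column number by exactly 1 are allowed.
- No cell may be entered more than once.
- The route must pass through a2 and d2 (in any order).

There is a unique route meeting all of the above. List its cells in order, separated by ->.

Moves only go right or down, so the column and row indices never decrease.
Route from a1: down 1 to a2, right 3 to d2, down 2 to d4 — 6 moves in all.
Check: all required cells visited.

a1 -> a2 -> b2 -> c2 -> d2 -> d3 -> d4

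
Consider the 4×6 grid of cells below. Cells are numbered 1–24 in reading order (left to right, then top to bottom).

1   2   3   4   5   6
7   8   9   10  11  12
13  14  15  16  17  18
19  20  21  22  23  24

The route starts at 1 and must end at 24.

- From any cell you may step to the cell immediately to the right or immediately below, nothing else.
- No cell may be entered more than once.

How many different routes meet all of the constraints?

A right/down-only route from 1 to 24 makes exactly 3 down-moves and 5 right-moves in some order.
With no other constraints that would be C(8,3) = 56 routes.
That gives 56 routes.

56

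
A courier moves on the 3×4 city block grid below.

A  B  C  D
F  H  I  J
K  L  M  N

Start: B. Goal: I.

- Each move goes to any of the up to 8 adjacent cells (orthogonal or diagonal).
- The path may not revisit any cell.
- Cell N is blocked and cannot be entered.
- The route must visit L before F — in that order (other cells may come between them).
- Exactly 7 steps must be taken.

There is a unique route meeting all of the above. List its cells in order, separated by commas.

The waypoints must appear in the order L, F, with no cell reused.
Route from B: right 1 to C, down-right 1 to J, down-left 1 to M, left 1 to L, up-left 1 to F, right 2 to I — 7 moves in all.
Check: order respected (L at step 4, F at step 5); 7 moves as required.

B, C, J, M, L, F, H, I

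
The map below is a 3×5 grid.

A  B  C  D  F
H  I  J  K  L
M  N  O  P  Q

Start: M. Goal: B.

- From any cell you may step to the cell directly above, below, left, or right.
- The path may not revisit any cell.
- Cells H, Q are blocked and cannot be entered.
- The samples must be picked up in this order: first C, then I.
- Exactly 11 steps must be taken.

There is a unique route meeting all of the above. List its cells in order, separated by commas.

M, N, O, P, K, L, F, D, C, J, I, B

The waypoints must appear in the order C, I, with no cell reused.
Route from M: right 3 to P, up 1 to K, right 1 to L, up 1 to F, left 2 to C, down 1 to J, left 1 to I, up 1 to B — 11 moves in all.
Check: order respected (C at step 8, I at step 10); 11 moves as required.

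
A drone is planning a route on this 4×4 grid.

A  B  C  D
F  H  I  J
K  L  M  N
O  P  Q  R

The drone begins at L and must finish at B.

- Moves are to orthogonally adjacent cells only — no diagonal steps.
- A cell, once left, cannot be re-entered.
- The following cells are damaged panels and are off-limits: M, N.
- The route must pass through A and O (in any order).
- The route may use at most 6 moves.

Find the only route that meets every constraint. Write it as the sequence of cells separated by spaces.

L P O K F A B

Any route must reach A and O and still end at B within 6 moves, so the order of the required stops is forced.
Route from L: down 1 to P, left 1 to O, up 3 to A, right 1 to B — 6 moves in all.
Check: all required cells visited; 6 ≤ 6 moves.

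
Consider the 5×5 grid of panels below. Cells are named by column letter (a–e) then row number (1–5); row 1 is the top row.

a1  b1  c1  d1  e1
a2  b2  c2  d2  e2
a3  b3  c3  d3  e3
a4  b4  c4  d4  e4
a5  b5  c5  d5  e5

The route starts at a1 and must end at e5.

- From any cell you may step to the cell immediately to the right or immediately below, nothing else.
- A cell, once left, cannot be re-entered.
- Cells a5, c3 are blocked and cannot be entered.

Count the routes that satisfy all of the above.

A right/down-only route from a1 to e5 makes exactly 4 down-moves and 4 right-moves in some order.
With no other constraints that would be C(8,4) = 70 routes.
Subtract routes through each blocked cell (inclusion–exclusion for overlaps): − through c3: 36 − through a5: 1 → 33.
That gives 33 routes.

33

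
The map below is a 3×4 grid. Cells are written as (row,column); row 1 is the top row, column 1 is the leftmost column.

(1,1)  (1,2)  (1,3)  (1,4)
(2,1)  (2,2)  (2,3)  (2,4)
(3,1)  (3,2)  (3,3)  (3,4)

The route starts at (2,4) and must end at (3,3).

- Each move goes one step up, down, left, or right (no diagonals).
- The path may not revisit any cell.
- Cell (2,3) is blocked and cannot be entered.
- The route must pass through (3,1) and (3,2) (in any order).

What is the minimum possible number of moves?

8

Any route passes through (3,1) and (3,2) in some order between (2,4) and (3,3). Summing Manhattan distances along each leg and taking the cheapest ordering ((2,4) → (3,2) → (3,1) → (3,3)) gives a lower bound of 3 + 1 + 2 = 6 moves.
The shortest route satisfying every rule uses 8 moves: (2,4) → (1,4) → (1,3) → (1,2) → (2,2) → (2,1) → (3,1) → (3,2) → (3,3).
The bound of 6 isn't tight here; checking systematically, no route of length 6 through 7 satisfies every constraint, so 8 is the minimum.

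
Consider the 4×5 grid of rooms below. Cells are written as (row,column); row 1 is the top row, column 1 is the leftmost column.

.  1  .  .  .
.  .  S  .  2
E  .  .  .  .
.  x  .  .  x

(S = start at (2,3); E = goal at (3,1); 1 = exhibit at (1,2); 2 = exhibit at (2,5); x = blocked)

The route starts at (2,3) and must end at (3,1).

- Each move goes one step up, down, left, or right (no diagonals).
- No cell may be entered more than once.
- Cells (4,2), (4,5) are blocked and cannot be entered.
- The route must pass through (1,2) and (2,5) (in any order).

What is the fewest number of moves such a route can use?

9

Any route passes through (1,2) and (2,5) in some order between (2,3) and (3,1). Summing Manhattan distances along each leg and taking the cheapest ordering ((2,3) → (2,5) → (1,2) → (3,1)) gives a lower bound of 2 + 4 + 3 = 9 moves.
A route of 9 moves achieves this: (2,3) → (2,4) → (2,5) → (1,5) → (1,4) → (1,3) → (1,2) → (2,2) → (3,2) → (3,1).
Since 9 matches the lower bound, it is optimal.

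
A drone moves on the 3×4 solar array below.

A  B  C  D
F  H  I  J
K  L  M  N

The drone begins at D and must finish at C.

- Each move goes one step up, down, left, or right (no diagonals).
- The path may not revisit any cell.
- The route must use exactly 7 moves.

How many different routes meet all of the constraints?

Need simple routes of exactly 7 moves from D to C (Manhattan distance 1, so 3 moves are spent on a detour and 3 undoing it).
Enumerating: D J N M I H B C | D J N M L H B C | D J N M L H I C | D J I M L H B C | D J I H F A B C.
That gives 5 routes.

5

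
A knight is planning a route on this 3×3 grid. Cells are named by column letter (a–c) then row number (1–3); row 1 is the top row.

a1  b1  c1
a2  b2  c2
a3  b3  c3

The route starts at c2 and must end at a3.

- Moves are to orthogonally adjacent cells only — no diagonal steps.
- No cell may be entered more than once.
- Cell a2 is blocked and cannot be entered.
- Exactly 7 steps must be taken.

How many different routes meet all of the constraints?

Need simple routes of exactly 7 moves from c2 to a3 (Manhattan distance 3, so 2 moves are spent on a detour and 2 undoing it).
No route satisfies every constraint, so the count is 0.

0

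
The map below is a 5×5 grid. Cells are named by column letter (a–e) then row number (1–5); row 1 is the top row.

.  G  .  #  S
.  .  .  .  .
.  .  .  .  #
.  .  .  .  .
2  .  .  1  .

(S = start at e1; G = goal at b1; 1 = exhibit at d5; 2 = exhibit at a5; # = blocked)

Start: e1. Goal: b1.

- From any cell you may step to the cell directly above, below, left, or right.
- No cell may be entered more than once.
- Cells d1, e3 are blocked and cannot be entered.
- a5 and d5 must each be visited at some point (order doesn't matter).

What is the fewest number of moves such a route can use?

13

Any route passes through a5 and d5 in some order between e1 and b1. Summing Manhattan distances along each leg and taking the cheapest ordering (e1 → d5 → a5 → b1) gives a lower bound of 5 + 3 + 5 = 13 moves.
A route of 13 moves achieves this: e1 → e2 → d2 → d3 → d4 → d5 → c5 → b5 → a5 → a4 → a3 → a2 → a1 → b1.
Since 13 matches the lower bound, it is optimal.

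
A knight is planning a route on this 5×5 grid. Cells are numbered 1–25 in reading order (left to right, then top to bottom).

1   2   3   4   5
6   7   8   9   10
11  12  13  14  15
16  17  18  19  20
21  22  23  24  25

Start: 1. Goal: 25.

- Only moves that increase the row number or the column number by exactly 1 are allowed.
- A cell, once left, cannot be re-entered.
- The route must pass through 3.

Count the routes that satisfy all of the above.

15

A right/down-only route from 1 to 25 makes exactly 4 down-moves and 4 right-moves in some order.
With no other constraints that would be C(8,4) = 70 routes.
Split at 3 and multiply the segment counts: 1→3: 1; 3→25: 15; product = 15.
That gives 15 routes.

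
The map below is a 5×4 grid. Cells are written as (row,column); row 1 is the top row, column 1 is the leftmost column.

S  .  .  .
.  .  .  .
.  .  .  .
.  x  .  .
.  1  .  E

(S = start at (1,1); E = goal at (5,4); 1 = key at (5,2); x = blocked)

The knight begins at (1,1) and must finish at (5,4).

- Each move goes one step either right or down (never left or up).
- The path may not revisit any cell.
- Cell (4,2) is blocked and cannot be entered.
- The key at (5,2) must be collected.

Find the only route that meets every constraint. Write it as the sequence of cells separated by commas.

(1,1), (2,1), (3,1), (4,1), (5,1), (5,2), (5,3), (5,4)

Moves only go right or down, so the column and row indices never decrease.
Route from (1,1): 4× down (reaching (5,1)), 3× right (reaching (5,4)) — 7 moves in all.
Check: all required cells visited.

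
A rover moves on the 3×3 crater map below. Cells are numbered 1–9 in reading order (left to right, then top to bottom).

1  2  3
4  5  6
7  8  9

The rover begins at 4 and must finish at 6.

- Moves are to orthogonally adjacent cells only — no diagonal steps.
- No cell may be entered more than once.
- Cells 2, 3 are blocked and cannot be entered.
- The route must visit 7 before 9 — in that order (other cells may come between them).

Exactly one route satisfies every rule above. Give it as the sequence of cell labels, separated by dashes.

4 - 7 - 8 - 9 - 6

The waypoints must appear in the order 7, 9, with no cell reused.
Route from 4: down 1 to 7, right 2 to 9, up 1 to 6 — 4 moves in all.
Check: order respected (7 at step 1, 9 at step 3).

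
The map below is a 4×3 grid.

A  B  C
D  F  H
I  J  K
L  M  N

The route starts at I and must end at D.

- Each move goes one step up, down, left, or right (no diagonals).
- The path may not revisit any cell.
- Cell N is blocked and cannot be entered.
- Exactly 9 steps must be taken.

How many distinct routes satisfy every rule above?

Need simple routes of exactly 9 moves from I to D (Manhattan distance 1, so 4 moves are spent on a detour and 4 undoing it).
Enumerating: I L M J F H C B A D | I L M J K H C B F D | I L M J K H C B A D | I L M J K H F B A D.
That gives 4 routes.

4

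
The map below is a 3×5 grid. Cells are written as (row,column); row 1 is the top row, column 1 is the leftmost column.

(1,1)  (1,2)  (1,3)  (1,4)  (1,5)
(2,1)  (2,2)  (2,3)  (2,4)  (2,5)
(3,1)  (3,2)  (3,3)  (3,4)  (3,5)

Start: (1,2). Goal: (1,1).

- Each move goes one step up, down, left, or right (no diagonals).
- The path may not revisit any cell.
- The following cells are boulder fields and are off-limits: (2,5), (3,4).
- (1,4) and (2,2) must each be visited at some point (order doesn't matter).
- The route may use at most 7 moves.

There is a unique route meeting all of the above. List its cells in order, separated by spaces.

The budget equals the shortest possible length, so every move has to be on a shortest route through the required cells.
Route from (1,2): right 2 to (1,4), down 1 to (2,4), left 3 to (2,1), up 1 to (1,1) — 7 moves in all.
Check: all required cells visited; 7 ≤ 7 moves.

(1,2) (1,3) (1,4) (2,4) (2,3) (2,2) (2,1) (1,1)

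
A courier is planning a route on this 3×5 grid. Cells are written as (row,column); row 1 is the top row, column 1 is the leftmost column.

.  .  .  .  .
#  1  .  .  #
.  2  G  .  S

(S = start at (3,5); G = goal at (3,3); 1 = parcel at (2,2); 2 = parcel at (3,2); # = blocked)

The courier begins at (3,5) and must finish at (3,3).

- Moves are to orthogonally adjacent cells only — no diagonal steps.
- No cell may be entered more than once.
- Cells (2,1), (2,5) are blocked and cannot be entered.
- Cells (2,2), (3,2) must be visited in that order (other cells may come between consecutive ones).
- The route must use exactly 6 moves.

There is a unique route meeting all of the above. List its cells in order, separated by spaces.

The waypoints must appear in the order (2,2), (3,2), with no cell reused.
Route from (3,5): left 1 to (3,4), up 1 to (2,4), left 2 to (2,2), down 1 to (3,2), right 1 to (3,3) — 6 moves in all.
Check: order respected (1 at step 4, 2 at step 5); 6 moves as required.

(3,5) (3,4) (2,4) (2,3) (2,2) (3,2) (3,3)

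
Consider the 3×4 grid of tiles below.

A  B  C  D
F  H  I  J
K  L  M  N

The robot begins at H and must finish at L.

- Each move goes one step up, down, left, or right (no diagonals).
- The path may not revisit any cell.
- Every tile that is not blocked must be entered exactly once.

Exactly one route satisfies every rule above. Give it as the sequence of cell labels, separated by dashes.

H - I - M - N - J - D - C - B - A - F - K - L

Need to visit all 12 open cells exactly once, starting at H and ending at L.
Route from H: right 1 to I, down 1 to M, right 1 to N, up 2 to D, left 3 to A, down 2 to K, right 1 to L — 11 moves in all.
Check: all 12 open cells covered.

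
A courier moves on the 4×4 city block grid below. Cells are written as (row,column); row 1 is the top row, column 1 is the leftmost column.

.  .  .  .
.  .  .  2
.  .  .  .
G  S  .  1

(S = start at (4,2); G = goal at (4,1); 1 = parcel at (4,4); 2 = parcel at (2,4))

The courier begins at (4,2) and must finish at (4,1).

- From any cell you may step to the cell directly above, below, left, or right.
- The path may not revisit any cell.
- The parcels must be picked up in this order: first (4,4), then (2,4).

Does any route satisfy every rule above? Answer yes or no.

yes

One route that works: (4,2) → (4,3) → (4,4) → (3,4) → (2,4) → (2,3) → (3,3) → (3,2) → (3,1) → (4,1).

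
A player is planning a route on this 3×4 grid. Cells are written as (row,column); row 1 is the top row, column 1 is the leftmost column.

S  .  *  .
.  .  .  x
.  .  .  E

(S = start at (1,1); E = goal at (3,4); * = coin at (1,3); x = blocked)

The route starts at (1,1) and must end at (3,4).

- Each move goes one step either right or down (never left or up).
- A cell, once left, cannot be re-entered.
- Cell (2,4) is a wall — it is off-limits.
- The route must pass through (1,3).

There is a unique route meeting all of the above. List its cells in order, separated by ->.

Moves only go right or down, so the column and row indices never decrease.
Route from (1,1): right 2 to (1,3), down 2 to (3,3), right 1 to (3,4) — 5 moves in all.
Check: all required cells visited.

(1,1) -> (1,2) -> (1,3) -> (2,3) -> (3,3) -> (3,4)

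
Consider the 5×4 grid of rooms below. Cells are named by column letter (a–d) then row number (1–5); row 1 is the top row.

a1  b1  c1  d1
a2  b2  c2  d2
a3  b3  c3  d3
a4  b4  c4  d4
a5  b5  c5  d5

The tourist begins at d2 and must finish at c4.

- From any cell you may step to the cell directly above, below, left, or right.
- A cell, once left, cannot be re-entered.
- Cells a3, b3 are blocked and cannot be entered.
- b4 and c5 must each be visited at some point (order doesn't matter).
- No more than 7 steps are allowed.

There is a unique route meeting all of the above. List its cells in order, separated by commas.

d2, d3, d4, d5, c5, b5, b4, c4

The 7-move cap with required stops at b4, c5 leaves no slack for detours.
Route from d2: down 3 to d5, left 2 to b5, up 1 to b4, right 1 to c4 — 7 moves in all.
Check: all required cells visited; 7 ≤ 7 moves.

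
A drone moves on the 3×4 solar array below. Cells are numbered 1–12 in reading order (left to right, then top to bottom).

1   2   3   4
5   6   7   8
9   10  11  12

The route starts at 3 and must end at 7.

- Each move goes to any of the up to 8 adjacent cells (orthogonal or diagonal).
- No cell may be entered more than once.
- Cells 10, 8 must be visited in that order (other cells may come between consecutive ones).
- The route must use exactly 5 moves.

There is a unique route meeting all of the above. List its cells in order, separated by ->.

The waypoints must appear in the order 10, 8, with no cell reused.
Route from 3: down-left to 6, down to 10, right to 11, up-right to 8, left to 7 — 5 moves in all.
Check: order respected (10 at step 2, 8 at step 4); 5 moves as required.

3 -> 6 -> 10 -> 11 -> 8 -> 7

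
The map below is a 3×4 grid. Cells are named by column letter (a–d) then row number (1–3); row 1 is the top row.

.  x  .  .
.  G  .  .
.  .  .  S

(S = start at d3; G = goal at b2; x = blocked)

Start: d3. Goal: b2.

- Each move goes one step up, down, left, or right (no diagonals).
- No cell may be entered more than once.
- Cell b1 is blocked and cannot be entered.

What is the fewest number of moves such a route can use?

3

The Manhattan distance from d3 to b2 is |3−2| + |4−2| = 3, so at least 3 moves are needed.
A route of 3 moves achieves this: d3 → d2 → c2 → b2.
Since 3 matches the lower bound, it is optimal.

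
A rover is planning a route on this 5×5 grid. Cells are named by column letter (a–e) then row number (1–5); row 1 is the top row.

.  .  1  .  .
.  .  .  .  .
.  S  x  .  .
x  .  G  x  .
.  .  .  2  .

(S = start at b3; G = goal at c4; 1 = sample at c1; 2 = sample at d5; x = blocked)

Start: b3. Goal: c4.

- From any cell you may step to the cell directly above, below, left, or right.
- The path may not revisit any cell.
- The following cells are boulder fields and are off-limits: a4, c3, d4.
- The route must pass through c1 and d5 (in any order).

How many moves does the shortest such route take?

12

Any route passes through c1 and d5 in some order between b3 and c4. Summing Manhattan distances along each leg and taking the cheapest ordering (b3 → c1 → d5 → c4) gives a lower bound of 3 + 5 + 2 = 10 moves.
That bound ignores the blocked cells. Measuring each leg by the fewest moves that actually steer around them (b3→c1: 3; c1→d5: 7; d5→c4: 2) raises the lower bound to 12.
A route of 12 moves exists: b3 → b2 → b1 → c1 → c2 → d2 → d3 → e3 → e4 → e5 → d5 → c5 → c4.
Since 12 matches that lower bound, it is optimal.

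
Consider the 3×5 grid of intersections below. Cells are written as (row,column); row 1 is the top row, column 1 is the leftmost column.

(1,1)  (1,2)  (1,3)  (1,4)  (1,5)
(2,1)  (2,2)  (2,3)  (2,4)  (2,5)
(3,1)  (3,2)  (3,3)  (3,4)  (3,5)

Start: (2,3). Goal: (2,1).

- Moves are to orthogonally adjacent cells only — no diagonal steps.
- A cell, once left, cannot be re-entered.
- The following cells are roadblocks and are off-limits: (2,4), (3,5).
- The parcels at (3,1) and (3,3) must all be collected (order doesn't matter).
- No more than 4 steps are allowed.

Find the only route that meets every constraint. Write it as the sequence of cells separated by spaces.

The budget equals the shortest possible length, so every move has to be on a shortest route through the required cells.
Route from (2,3): down 1 to (3,3), left 2 to (3,1), up 1 to (2,1) — 4 moves in all.
Check: all required cells visited; 4 ≤ 4 moves.

(2,3) (3,3) (3,2) (3,1) (2,1)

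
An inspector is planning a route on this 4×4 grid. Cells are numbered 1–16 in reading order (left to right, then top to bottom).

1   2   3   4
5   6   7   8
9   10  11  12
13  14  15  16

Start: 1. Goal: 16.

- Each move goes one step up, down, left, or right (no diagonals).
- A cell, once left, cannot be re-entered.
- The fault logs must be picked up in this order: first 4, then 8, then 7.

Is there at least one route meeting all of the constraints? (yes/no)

yes

One route that works: 1 → 2 → 3 → 4 → 8 → 7 → 11 → 15 → 16.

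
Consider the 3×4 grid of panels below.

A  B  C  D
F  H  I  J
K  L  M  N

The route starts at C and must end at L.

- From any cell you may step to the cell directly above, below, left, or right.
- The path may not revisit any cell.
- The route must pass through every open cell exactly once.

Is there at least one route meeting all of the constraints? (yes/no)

yes

One route that works: C → D → J → N → M → I → H → B → A → F → K → L.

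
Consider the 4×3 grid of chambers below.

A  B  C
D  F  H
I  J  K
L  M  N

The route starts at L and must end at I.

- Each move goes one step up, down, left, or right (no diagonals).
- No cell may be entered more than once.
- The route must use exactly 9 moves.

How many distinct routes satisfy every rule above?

Need simple routes of exactly 9 moves from L to I (Manhattan distance 1, so 4 moves are spent on a detour and 4 undoing it).
Branch systematically from the start, pruning whenever the remaining move budget drops below the Manhattan distance to I or differs from it in parity. Every completion starts via M: 9 (no valid completion starts via I).
That gives 9 routes.

9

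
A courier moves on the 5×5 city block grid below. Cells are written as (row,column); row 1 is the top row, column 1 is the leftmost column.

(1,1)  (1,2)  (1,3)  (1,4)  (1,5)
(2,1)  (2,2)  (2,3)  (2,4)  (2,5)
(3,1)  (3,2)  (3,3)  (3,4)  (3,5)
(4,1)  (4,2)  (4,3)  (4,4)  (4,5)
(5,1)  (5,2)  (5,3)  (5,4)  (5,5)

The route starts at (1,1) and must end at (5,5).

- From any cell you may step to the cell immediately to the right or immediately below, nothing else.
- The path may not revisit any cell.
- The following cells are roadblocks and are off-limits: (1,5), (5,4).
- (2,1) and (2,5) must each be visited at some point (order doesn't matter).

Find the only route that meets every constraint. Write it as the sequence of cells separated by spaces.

Moves only go right or down, so the column and row indices never decrease.
Route from (1,1): down to (2,1), 4× right (reaching (2,5)), 3× down (reaching (5,5)) — 8 moves in all.
Check: all required cells visited.

(1,1) (2,1) (2,2) (2,3) (2,4) (2,5) (3,5) (4,5) (5,5)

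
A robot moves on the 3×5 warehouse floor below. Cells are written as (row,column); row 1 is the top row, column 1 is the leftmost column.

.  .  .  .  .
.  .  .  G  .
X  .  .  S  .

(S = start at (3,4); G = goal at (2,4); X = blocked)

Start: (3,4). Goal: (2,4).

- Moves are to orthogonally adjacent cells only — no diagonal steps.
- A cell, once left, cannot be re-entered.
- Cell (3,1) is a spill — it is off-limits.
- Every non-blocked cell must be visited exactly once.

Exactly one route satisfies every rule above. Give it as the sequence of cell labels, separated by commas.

Need to visit all 14 open cells exactly once, starting at (3,4) and ending at (2,4).
Cell (3,5) has only two open neighbours ((2,5) and (3,4)), so the path must pass straight through it: one of those is the cell it's entered from and the other is where it exits.
Route from (3,4): right 1 to (3,5), up 2 to (1,5), left 4 to (1,1), down 1 to (2,1), right 1 to (2,2), down 1 to (3,2), right 1 to (3,3), up 1 to (2,3), right 1 to (2,4) — 13 moves in all.
Check: all 14 open cells covered.

(3,4), (3,5), (2,5), (1,5), (1,4), (1,3), (1,2), (1,1), (2,1), (2,2), (3,2), (3,3), (2,3), (2,4)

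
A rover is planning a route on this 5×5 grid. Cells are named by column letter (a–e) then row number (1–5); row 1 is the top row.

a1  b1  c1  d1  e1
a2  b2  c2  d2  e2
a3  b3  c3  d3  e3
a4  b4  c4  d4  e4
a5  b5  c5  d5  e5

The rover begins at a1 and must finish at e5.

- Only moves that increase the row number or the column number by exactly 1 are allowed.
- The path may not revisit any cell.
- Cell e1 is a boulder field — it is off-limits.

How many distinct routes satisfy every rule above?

A right/down-only route from a1 to e5 makes exactly 4 down-moves and 4 right-moves in some order.
With no other constraints that would be C(8,4) = 70 routes.
Subtract routes through each blocked cell (inclusion–exclusion for overlaps): − through e1: 1 → 69.
That gives 69 routes.

69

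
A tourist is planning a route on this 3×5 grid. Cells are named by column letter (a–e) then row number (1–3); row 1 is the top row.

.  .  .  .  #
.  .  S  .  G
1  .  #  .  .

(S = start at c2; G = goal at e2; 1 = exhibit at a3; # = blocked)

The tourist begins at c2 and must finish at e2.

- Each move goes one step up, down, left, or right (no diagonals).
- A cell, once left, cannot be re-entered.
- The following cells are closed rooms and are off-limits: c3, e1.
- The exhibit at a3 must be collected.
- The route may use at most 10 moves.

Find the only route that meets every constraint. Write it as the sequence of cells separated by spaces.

Any route must reach a3 and still end at e2 within 10 moves, so the order of the required stops is forced.
Route from c2: left 1 to b2, down 1 to b3, left 1 to a3, up 2 to a1, right 3 to d1, down 1 to d2, right 1 to e2 — 10 moves in all.
Check: all required cells visited; 10 ≤ 10 moves.

c2 b2 b3 a3 a2 a1 b1 c1 d1 d2 e2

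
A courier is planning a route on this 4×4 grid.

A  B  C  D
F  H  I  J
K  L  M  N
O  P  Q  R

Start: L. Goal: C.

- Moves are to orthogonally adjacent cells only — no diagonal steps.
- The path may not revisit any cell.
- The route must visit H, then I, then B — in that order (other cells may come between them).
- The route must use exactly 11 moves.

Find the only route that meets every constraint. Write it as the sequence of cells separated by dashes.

L - H - I - M - Q - P - O - K - F - A - B - C

The waypoints must appear in the order H, I, B, with no cell reused.
Route from L: up 1 to H, right 1 to I, down 2 to Q, left 2 to O, up 3 to A, right 2 to C — 11 moves in all.
Check: order respected (H at step 1, I at step 2, B at step 10); 11 moves as required.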